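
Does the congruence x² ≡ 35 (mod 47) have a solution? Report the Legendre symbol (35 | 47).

-1

Reciprocity: 35 ≡ 3 and 47 ≡ 3 (mod 4), so (35/47) = −(47/35).
Reduce top mod 35: now compute (12/35).
Pull out 2^2: since 35 ≡ 3 (mod 8), (2/35) = -1, so (2/35)^2 = +1.
Reciprocity: 3 ≡ 3 and 35 ≡ 3 (mod 4), so (3/35) = −(35/3).
Reduce top mod 3: now compute (2/3).
Pull out 2: since 3 ≡ 3 (mod 8), (2/3) = -1.
Reached (1/3) = 1. Collecting the sign flips along the way, the symbol is -1.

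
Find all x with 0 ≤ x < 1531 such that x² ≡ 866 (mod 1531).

Since 1531 ≡ 3 (mod 4), a square root of 866 is 866^((1531+1)/4) = 866^383 mod 1531.
Repeated squaring: 866^2≡1297, 866^4≡1171, 866^8≡996, 866^16≡1459, 866^32≡591, 866^64≡213, 866^128≡970, 866^256≡866 (mod 1531).
866^383 = 866^(256+64+32+16+8+4+2+1) ≡ 970 (mod 1531).
Check: 970² = 940900 ≡ 866 (mod 1531). The two roots are 561 and 970.

561, 970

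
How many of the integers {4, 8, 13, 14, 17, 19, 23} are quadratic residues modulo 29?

3

(4/29) = +1 → QR.
(8/29) = -1 → non-residue.
(13/29) = +1 → QR.
(14/29) = -1 → non-residue.
(17/29) = -1 → non-residue.
(19/29) = -1 → non-residue.
(23/29) = +1 → QR.
Total quadratic residues among the 7: 3.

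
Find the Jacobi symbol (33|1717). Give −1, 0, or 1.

1

Reciprocity: 33 ≡ 1 and 1717 ≡ 1 (mod 4), so (33/1717) = +(1717/33).
Reduce top mod 33: now compute (1/33).
Reached (1/33) = 1. Collecting the sign flips along the way, the symbol is +1.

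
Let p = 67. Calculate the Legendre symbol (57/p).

-1

Reciprocity: 57 ≡ 1 and 67 ≡ 3 (mod 4), so (57/67) = +(67/57).
Reduce top mod 57: now compute (10/57).
Pull out 2: since 57 ≡ 1 (mod 8), (2/57) = +1.
Reciprocity: 5 ≡ 1 and 57 ≡ 1 (mod 4), so (5/57) = +(57/5).
Reduce top mod 5: now compute (2/5).
Pull out 2: since 5 ≡ 5 (mod 8), (2/5) = -1.
Reached (1/5) = 1. Collecting the sign flips along the way, the symbol is -1.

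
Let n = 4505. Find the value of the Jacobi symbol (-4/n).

First reduce: -4 ≡ 4501 (mod 4505).
Reciprocity: 4501 ≡ 1 and 4505 ≡ 1 (mod 4), so (4501/4505) = +(4505/4501).
Reduce top mod 4501: now compute (4/4501).
Pull out 2^2: since 4501 ≡ 5 (mod 8), (2/4501) = -1, so (2/4501)^2 = +1.
Reached (1/4501) = 1. Collecting the sign flips along the way, the symbol is +1.

1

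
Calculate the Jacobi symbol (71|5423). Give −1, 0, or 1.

-1

Reciprocity: 71 ≡ 3 and 5423 ≡ 3 (mod 4), so (71/5423) = −(5423/71).
Reduce top mod 71: now compute (27/71).
Reciprocity: 27 ≡ 3 and 71 ≡ 3 (mod 4), so (27/71) = −(71/27).
Reduce top mod 27: now compute (17/27).
Reciprocity: 17 ≡ 1 and 27 ≡ 3 (mod 4), so (17/27) = +(27/17).
Reduce top mod 17: now compute (10/17).
Pull out 2: since 17 ≡ 1 (mod 8), (2/17) = +1.
Reciprocity: 5 ≡ 1 and 17 ≡ 1 (mod 4), so (5/17) = +(17/5).
Reduce top mod 5: now compute (2/5).
Pull out 2: since 5 ≡ 5 (mod 8), (2/5) = -1.
Reached (1/5) = 1. Collecting the sign flips along the way, the symbol is -1.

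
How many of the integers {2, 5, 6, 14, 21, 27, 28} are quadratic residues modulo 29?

(2/29) = -1 → non-residue.
(5/29) = +1 → QR.
(6/29) = +1 → QR.
(14/29) = -1 → non-residue.
(21/29) = -1 → non-residue.
(27/29) = -1 → non-residue.
(28/29) = +1 → QR.
Total quadratic residues among the 7: 3.

3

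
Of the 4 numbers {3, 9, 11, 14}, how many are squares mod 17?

1

(3/17) = -1 → non-residue.
(9/17) = +1 → QR.
(11/17) = -1 → non-residue.
(14/17) = -1 → non-residue.
Total quadratic residues among the 4: 1.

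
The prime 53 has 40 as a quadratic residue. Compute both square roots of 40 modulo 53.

53 ≡ 1 (mod 4), so we find a root by search.
Trying successive values, 26² = 676 ≡ 40 (mod 53). The other root is 53 − 26 = 27.

26, 27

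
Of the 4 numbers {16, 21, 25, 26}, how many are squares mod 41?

3

(16/41) = +1 → QR.
(21/41) = +1 → QR.
(25/41) = +1 → QR.
(26/41) = -1 → non-residue.
Total quadratic residues among the 4: 3.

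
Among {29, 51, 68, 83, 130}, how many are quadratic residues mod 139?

(29/139) = +1 → QR.
(51/139) = +1 → QR.
(68/139) = -1 → non-residue.
(83/139) = +1 → QR.
(130/139) = -1 → non-residue.
Total quadratic residues among the 5: 3.

3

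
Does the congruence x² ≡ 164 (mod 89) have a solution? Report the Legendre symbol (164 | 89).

First reduce: 164 ≡ 75 (mod 89).
Reciprocity: 75 ≡ 3 and 89 ≡ 1 (mod 4), so (75/89) = +(89/75).
Reduce top mod 75: now compute (14/75).
Pull out 2: since 75 ≡ 3 (mod 8), (2/75) = -1.
Reciprocity: 7 ≡ 3 and 75 ≡ 3 (mod 4), so (7/75) = −(75/7).
Reduce top mod 7: now compute (5/7).
Reciprocity: 5 ≡ 1 and 7 ≡ 3 (mod 4), so (5/7) = +(7/5).
Reduce top mod 5: now compute (2/5).
Pull out 2: since 5 ≡ 5 (mod 8), (2/5) = -1.
Reached (1/5) = 1. Collecting the sign flips along the way, the symbol is -1.

-1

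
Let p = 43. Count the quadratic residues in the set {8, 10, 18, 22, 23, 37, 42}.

2

(8/43) = -1 → non-residue.
(10/43) = +1 → QR.
(18/43) = -1 → non-residue.
(22/43) = -1 → non-residue.
(23/43) = +1 → QR.
(37/43) = -1 → non-residue.
(42/43) = -1 → non-residue.
Total quadratic residues among the 7: 2.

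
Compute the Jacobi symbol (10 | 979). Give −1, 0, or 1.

Pull out 2: since 979 ≡ 3 (mod 8), (2/979) = -1.
Reciprocity: 5 ≡ 1 and 979 ≡ 3 (mod 4), so (5/979) = +(979/5).
Reduce top mod 5: now compute (4/5).
Pull out 2^2: since 5 ≡ 5 (mod 8), (2/5) = -1, so (2/5)^2 = +1.
Reached (1/5) = 1. Collecting the sign flips along the way, the symbol is -1.

-1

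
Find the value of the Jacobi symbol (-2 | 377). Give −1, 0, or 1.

First reduce: -2 ≡ 375 (mod 377).
Reciprocity: 375 ≡ 3 and 377 ≡ 1 (mod 4), so (375/377) = +(377/375).
Reduce top mod 375: now compute (2/375).
Pull out 2: since 375 ≡ 7 (mod 8), (2/375) = +1.
Reached (1/375) = 1. Collecting the sign flips along the way, the symbol is +1.

1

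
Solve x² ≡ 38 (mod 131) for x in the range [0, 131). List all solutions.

Since 131 ≡ 3 (mod 4), a square root of 38 is 38^((131+1)/4) = 38^33 mod 131.
Repeated squaring: 38^2≡3, 38^4≡9, 38^8≡81, 38^16≡11, 38^32≡121 (mod 131).
38^33 = 38^(32+1) ≡ 13 (mod 131).
Check: 13² = 169 ≡ 38 (mod 131). The two roots are 13 and 118.

13, 118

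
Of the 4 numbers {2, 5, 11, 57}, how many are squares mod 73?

2

(2/73) = +1 → QR.
(5/73) = -1 → non-residue.
(11/73) = -1 → non-residue.
(57/73) = +1 → QR.
Total quadratic residues among the 4: 2.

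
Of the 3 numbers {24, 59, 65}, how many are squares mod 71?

(24/71) = +1 → QR.
(59/71) = -1 → non-residue.
(65/71) = -1 → non-residue.
Total quadratic residues among the 3: 1.

1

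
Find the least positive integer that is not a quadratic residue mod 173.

(2/173) = −1, so 2 is the smallest positive non-residue mod 173.

2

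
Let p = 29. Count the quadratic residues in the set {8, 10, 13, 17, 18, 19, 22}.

(8/29) = -1 → non-residue.
(10/29) = -1 → non-residue.
(13/29) = +1 → QR.
(17/29) = -1 → non-residue.
(18/29) = -1 → non-residue.
(19/29) = -1 → non-residue.
(22/29) = +1 → QR.
Total quadratic residues among the 7: 2.

2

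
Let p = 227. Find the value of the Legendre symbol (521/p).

First reduce: 521 ≡ 67 (mod 227).
Reciprocity: 67 ≡ 3 and 227 ≡ 3 (mod 4), so (67/227) = −(227/67).
Reduce top mod 67: now compute (26/67).
Pull out 2: since 67 ≡ 3 (mod 8), (2/67) = -1.
Reciprocity: 13 ≡ 1 and 67 ≡ 3 (mod 4), so (13/67) = +(67/13).
Reduce top mod 13: now compute (2/13).
Pull out 2: since 13 ≡ 5 (mod 8), (2/13) = -1.
Reached (1/13) = 1. Collecting the sign flips along the way, the symbol is -1.

-1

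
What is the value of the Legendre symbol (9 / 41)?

Euler's criterion: (9/41) ≡ 9^20 (mod 41).
9^2 ≡ 40 (mod 41)
9^4 ≡ 1 (mod 41)
9^8 ≡ 1 (mod 41)
9^16 ≡ 1 (mod 41)
9^20 = 9^(16+4) ≡ 1 (mod 41).
Result is 1, so (9/41) = 1.

1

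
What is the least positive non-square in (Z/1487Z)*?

(2/1487) = +1, so 2 is a residue.
(3/1487) = +1, so 3 is a residue.
(4/1487) = +1, so 4 is a residue.
(5/1487) = −1, so 5 is the smallest positive non-residue mod 1487.

5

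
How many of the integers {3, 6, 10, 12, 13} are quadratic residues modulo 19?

(3/19) = -1 → non-residue.
(6/19) = +1 → QR.
(10/19) = -1 → non-residue.
(12/19) = -1 → non-residue.
(13/19) = -1 → non-residue.
Total quadratic residues among the 5: 1.

1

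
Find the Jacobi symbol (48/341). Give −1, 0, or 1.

Pull out 2^4: since 341 ≡ 5 (mod 8), (2/341) = -1, so (2/341)^4 = +1.
Reciprocity: 3 ≡ 3 and 341 ≡ 1 (mod 4), so (3/341) = +(341/3).
Reduce top mod 3: now compute (2/3).
Pull out 2: since 3 ≡ 3 (mod 8), (2/3) = -1.
Reached (1/3) = 1. Collecting the sign flips along the way, the symbol is -1.

-1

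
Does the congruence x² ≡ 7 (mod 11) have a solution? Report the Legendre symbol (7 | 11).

-1

Reciprocity: 7 ≡ 3 and 11 ≡ 3 (mod 4), so (7/11) = −(11/7).
Reduce top mod 7: now compute (4/7).
Pull out 2^2: since 7 ≡ 7 (mod 8), (2/7) = +1, so (2/7)^2 = +1.
Reached (1/7) = 1. Collecting the sign flips along the way, the symbol is -1.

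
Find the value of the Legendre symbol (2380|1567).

1

First reduce: 2380 ≡ 813 (mod 1567).
Reciprocity: 813 ≡ 1 and 1567 ≡ 3 (mod 4), so (813/1567) = +(1567/813).
Reduce top mod 813: now compute (754/813).
Pull out 2: since 813 ≡ 5 (mod 8), (2/813) = -1.
Reciprocity: 377 ≡ 1 and 813 ≡ 1 (mod 4), so (377/813) = +(813/377).
Reduce top mod 377: now compute (59/377).
Reciprocity: 59 ≡ 3 and 377 ≡ 1 (mod 4), so (59/377) = +(377/59).
Reduce top mod 59: now compute (23/59).
Reciprocity: 23 ≡ 3 and 59 ≡ 3 (mod 4), so (23/59) = −(59/23).
Reduce top mod 23: now compute (13/23).
Reciprocity: 13 ≡ 1 and 23 ≡ 3 (mod 4), so (13/23) = +(23/13).
Reduce top mod 13: now compute (10/13).
Pull out 2: since 13 ≡ 5 (mod 8), (2/13) = -1.
Reciprocity: 5 ≡ 1 and 13 ≡ 1 (mod 4), so (5/13) = +(13/5).
Reduce top mod 5: now compute (3/5).
Reciprocity: 3 ≡ 3 and 5 ≡ 1 (mod 4), so (3/5) = +(5/3).
Reduce top mod 3: now compute (2/3).
Pull out 2: since 3 ≡ 3 (mod 8), (2/3) = -1.
Reached (1/3) = 1. Collecting the sign flips along the way, the symbol is +1.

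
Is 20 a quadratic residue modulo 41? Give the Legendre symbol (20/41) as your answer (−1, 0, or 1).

Euler's criterion: (20/41) ≡ 20^20 (mod 41).
20^2 ≡ 31 (mod 41)
20^4 ≡ 18 (mod 41)
20^8 ≡ 37 (mod 41)
20^16 ≡ 16 (mod 41)
20^20 = 20^(16+4) ≡ 1 (mod 41).
Result is 1, so (20/41) = 1.

1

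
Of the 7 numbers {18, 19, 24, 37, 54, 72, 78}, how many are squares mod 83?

(18/83) = -1 → non-residue.
(19/83) = -1 → non-residue.
(24/83) = -1 → non-residue.
(37/83) = +1 → QR.
(54/83) = -1 → non-residue.
(72/83) = -1 → non-residue.
(78/83) = +1 → QR.
Total quadratic residues among the 7: 2.

2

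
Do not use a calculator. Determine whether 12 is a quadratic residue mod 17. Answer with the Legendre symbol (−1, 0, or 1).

Euler's criterion: (12/17) ≡ 12^8 (mod 17).
12^2 ≡ 8 (mod 17)
12^4 ≡ 13 (mod 17)
12^8 ≡ 16 (mod 17)
12^8 = 12^(8) ≡ 16 (mod 17).
Result is 16 ≡ −1, so (12/17) = −1.

-1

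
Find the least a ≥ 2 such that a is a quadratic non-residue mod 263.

(2/263) = +1, so 2 is a residue.
(3/263) = +1, so 3 is a residue.
(4/263) = +1, so 4 is a residue.
(5/263) = −1, so 5 is the smallest positive non-residue mod 263.

5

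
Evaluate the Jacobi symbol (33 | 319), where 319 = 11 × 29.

Reciprocity: 33 ≡ 1 and 319 ≡ 3 (mod 4), so (33/319) = +(319/33).
Reduce top mod 33: now compute (22/33).
Pull out 2: since 33 ≡ 1 (mod 8), (2/33) = +1.
Reciprocity: 11 ≡ 3 and 33 ≡ 1 (mod 4), so (11/33) = +(33/11).
Reduce top mod 11: now compute (0/11).
Top reduces to 0: gcd > 1, so the symbol is 0.

0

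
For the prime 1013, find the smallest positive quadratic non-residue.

(2/1013) = −1, so 2 is the smallest positive non-residue mod 1013.

2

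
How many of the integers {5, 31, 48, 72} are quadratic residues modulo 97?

(5/97) = -1 → non-residue.
(31/97) = +1 → QR.
(48/97) = +1 → QR.
(72/97) = +1 → QR.
Total quadratic residues among the 4: 3.

3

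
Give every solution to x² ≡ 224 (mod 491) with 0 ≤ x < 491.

Since 491 ≡ 3 (mod 4), a square root of 224 is 224^((491+1)/4) = 224^123 mod 491.
Repeated squaring: 224^2≡94, 224^4≡489, 224^8≡4, 224^16≡16, 224^32≡256, 224^64≡233 (mod 491).
224^123 = 224^(64+32+16+8+2+1) ≡ 75 (mod 491).
Check: 75² = 5625 ≡ 224 (mod 491). The two roots are 75 and 416.

75, 416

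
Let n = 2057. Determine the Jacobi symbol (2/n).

1

Pull out 2: since 2057 ≡ 1 (mod 8), (2/2057) = +1.
Reached (1/2057) = 1. Collecting the sign flips along the way, the symbol is +1.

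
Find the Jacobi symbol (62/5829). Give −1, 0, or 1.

Pull out 2: since 5829 ≡ 5 (mod 8), (2/5829) = -1.
Reciprocity: 31 ≡ 3 and 5829 ≡ 1 (mod 4), so (31/5829) = +(5829/31).
Reduce top mod 31: now compute (1/31).
Reached (1/31) = 1. Collecting the sign flips along the way, the symbol is -1.

-1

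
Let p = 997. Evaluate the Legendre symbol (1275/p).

-1

Euler's criterion: (1275/997) ≡ 278^498 (mod 997).
278^2 ≡ 515 (mod 997)
278^4 ≡ 23 (mod 997)
278^8 ≡ 529 (mod 997)
278^16 ≡ 681 (mod 997)
278^32 ≡ 156 (mod 997)
278^64 ≡ 408 (mod 997)
278^128 ≡ 962 (mod 997)
278^256 ≡ 228 (mod 997)
278^498 = 278^(256+128+64+32+16+2) ≡ 996 (mod 997).
Result is 996 ≡ −1, so (1275/997) = −1.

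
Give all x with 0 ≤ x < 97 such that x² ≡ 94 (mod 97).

97 ≡ 1 (mod 4), so we find a root by search.
Trying successive values, 26² = 676 ≡ 94 (mod 97). The other root is 97 − 26 = 71.

26, 71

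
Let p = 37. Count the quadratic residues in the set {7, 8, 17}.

1

(7/37) = +1 → QR.
(8/37) = -1 → non-residue.
(17/37) = -1 → non-residue.
Total quadratic residues among the 3: 1.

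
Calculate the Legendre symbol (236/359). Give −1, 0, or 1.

-1

Pull out 2^2: since 359 ≡ 7 (mod 8), (2/359) = +1, so (2/359)^2 = +1.
Reciprocity: 59 ≡ 3 and 359 ≡ 3 (mod 4), so (59/359) = −(359/59).
Reduce top mod 59: now compute (5/59).
Reciprocity: 5 ≡ 1 and 59 ≡ 3 (mod 4), so (5/59) = +(59/5).
Reduce top mod 5: now compute (4/5).
Pull out 2^2: since 5 ≡ 5 (mod 8), (2/5) = -1, so (2/5)^2 = +1.
Reached (1/5) = 1. Collecting the sign flips along the way, the symbol is -1.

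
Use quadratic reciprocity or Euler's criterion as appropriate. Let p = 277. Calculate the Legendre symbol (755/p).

1

First reduce: 755 ≡ 201 (mod 277).
Reciprocity: 201 ≡ 1 and 277 ≡ 1 (mod 4), so (201/277) = +(277/201).
Reduce top mod 201: now compute (76/201).
Pull out 2^2: since 201 ≡ 1 (mod 8), (2/201) = +1, so (2/201)^2 = +1.
Reciprocity: 19 ≡ 3 and 201 ≡ 1 (mod 4), so (19/201) = +(201/19).
Reduce top mod 19: now compute (11/19).
Reciprocity: 11 ≡ 3 and 19 ≡ 3 (mod 4), so (11/19) = −(19/11).
Reduce top mod 11: now compute (8/11).
Pull out 2^3: since 11 ≡ 3 (mod 8), (2/11) = -1, so (2/11)^3 = -1.
Reached (1/11) = 1. Collecting the sign flips along the way, the symbol is +1.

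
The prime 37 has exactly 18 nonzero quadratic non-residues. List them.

2 5 6 8 13 14 15 17 18 19 20 22 23 24 29 31 32 35

Square k = 1,…,18 (k and 37−k give the same square):
1²=1, 2²=4, 3²=9, 4²=16, 5²=25, 6²=36, 7²≡12, 8²≡27, 9²≡7, 10²≡26, 11²≡10, 12²≡33, 13²≡21, 14²≡11, 15²≡3, 16²≡34, 17²≡30, 18²≡28 (mod 37).
The residues are {1, 3, 4, 7, 9, 10, 11, 12, 16, 21, 25, 26, 27, 28, 30, 33, 34, 36}; the non-residues are the remaining 18 nonzero classes.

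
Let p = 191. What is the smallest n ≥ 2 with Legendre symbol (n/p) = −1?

(2/191) = +1, so 2 is a residue.
(3/191) = +1, so 3 is a residue.
(4/191) = +1, so 4 is a residue.
(5/191) = +1, so 5 is a residue.
(6/191) = +1, so 6 is a residue.
(7/191) = −1, so 7 is the smallest positive non-residue mod 191.

7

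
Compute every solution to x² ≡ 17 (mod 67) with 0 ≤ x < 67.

33, 34

Since 67 ≡ 3 (mod 4), a square root of 17 is 17^((67+1)/4) = 17^17 mod 67.
Repeated squaring: 17^2≡21, 17^4≡39, 17^8≡47, 17^16≡65 (mod 67).
17^17 = 17^(16+1) ≡ 33 (mod 67).
Check: 33² = 1089 ≡ 17 (mod 67). The two roots are 33 and 34.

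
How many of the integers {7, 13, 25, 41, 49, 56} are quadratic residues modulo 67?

(7/67) = -1 → non-residue.
(13/67) = -1 → non-residue.
(25/67) = +1 → QR.
(41/67) = -1 → non-residue.
(49/67) = +1 → QR.
(56/67) = +1 → QR.
Total quadratic residues among the 6: 3.

3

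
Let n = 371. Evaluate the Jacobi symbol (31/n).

1

Reciprocity: 31 ≡ 3 and 371 ≡ 3 (mod 4), so (31/371) = −(371/31).
Reduce top mod 31: now compute (30/31).
Pull out 2: since 31 ≡ 7 (mod 8), (2/31) = +1.
Reciprocity: 15 ≡ 3 and 31 ≡ 3 (mod 4), so (15/31) = −(31/15).
Reduce top mod 15: now compute (1/15).
Reached (1/15) = 1. Collecting the sign flips along the way, the symbol is +1.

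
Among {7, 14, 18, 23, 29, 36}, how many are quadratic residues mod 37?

(7/37) = +1 → QR.
(14/37) = -1 → non-residue.
(18/37) = -1 → non-residue.
(23/37) = -1 → non-residue.
(29/37) = -1 → non-residue.
(36/37) = +1 → QR.
Total quadratic residues among the 6: 2.

2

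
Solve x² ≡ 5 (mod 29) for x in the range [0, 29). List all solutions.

29 ≡ 1 (mod 4), so we find a root by search.
Trying successive values, 11² = 121 ≡ 5 (mod 29). The other root is 29 − 11 = 18.

11, 18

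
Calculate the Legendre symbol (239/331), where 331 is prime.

Euler's criterion: (239/331) ≡ 239^165 (mod 331).
239^2 ≡ 189 (mod 331)
239^4 ≡ 304 (mod 331)
239^8 ≡ 67 (mod 331)
239^16 ≡ 186 (mod 331)
239^32 ≡ 172 (mod 331)
239^64 ≡ 125 (mod 331)
239^128 ≡ 68 (mod 331)
239^165 = 239^(128+32+4+1) ≡ 1 (mod 331).
Result is 1, so (239/331) = 1.

1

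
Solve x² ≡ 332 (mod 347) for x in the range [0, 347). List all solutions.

129, 218

Since 347 ≡ 3 (mod 4), a square root of 332 is 332^((347+1)/4) = 332^87 mod 347.
Repeated squaring: 332^2≡225, 332^4≡310, 332^8≡328, 332^16≡14, 332^32≡196, 332^64≡246 (mod 347).
332^87 = 332^(64+16+4+2+1) ≡ 129 (mod 347).
Check: 129² = 16641 ≡ 332 (mod 347). The two roots are 129 and 218.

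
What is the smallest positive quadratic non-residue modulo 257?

(2/257) = +1, so 2 is a residue.
(3/257) = −1, so 3 is the smallest positive non-residue mod 257.

3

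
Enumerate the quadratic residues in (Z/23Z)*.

Square k = 1,…,11 (k and 23−k give the same square):
1²=1, 2²=4, 3²=9, 4²=16, 5²≡2, 6²≡13, 7²≡3, 8²≡18, 9²≡12, 10²≡8, 11²≡6 (mod 23).
So the quadratic residues mod 23 are {1, 2, 3, 4, 6, 8, 9, 12, 13, 16, 18}.

1, 2, 3, 4, 6, 8, 9, 12, 13, 16, 18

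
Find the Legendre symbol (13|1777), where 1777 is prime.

1

Reciprocity: 13 ≡ 1 and 1777 ≡ 1 (mod 4), so (13/1777) = +(1777/13).
Reduce top mod 13: now compute (9/13).
Reciprocity: 9 ≡ 1 and 13 ≡ 1 (mod 4), so (9/13) = +(13/9).
Reduce top mod 9: now compute (4/9).
Pull out 2^2: since 9 ≡ 1 (mod 8), (2/9) = +1, so (2/9)^2 = +1.
Reached (1/9) = 1. Collecting the sign flips along the way, the symbol is +1.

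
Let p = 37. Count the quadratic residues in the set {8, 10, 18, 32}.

(8/37) = -1 → non-residue.
(10/37) = +1 → QR.
(18/37) = -1 → non-residue.
(32/37) = -1 → non-residue.
Total quadratic residues among the 4: 1.

1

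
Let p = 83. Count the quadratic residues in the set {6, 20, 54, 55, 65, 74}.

1

(6/83) = -1 → non-residue.
(20/83) = -1 → non-residue.
(54/83) = -1 → non-residue.
(55/83) = -1 → non-residue.
(65/83) = +1 → QR.
(74/83) = -1 → non-residue.
Total quadratic residues among the 6: 1.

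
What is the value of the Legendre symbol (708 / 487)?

First reduce: 708 ≡ 221 (mod 487).
Reciprocity: 221 ≡ 1 and 487 ≡ 3 (mod 4), so (221/487) = +(487/221).
Reduce top mod 221: now compute (45/221).
Reciprocity: 45 ≡ 1 and 221 ≡ 1 (mod 4), so (45/221) = +(221/45).
Reduce top mod 45: now compute (41/45).
Reciprocity: 41 ≡ 1 and 45 ≡ 1 (mod 4), so (41/45) = +(45/41).
Reduce top mod 41: now compute (4/41).
Pull out 2^2: since 41 ≡ 1 (mod 8), (2/41) = +1, so (2/41)^2 = +1.
Reached (1/41) = 1. Collecting the sign flips along the way, the symbol is +1.

1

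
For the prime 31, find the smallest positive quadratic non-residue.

(2/31) = +1, so 2 is a residue.
(3/31) = −1, so 3 is the smallest positive non-residue mod 31.

3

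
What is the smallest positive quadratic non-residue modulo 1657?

(2/1657) = +1, so 2 is a residue.
(3/1657) = +1, so 3 is a residue.
(4/1657) = +1, so 4 is a residue.
(5/1657) = −1, so 5 is the smallest positive non-residue mod 1657.

5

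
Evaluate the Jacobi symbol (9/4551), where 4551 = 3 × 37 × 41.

0

Reciprocity: 9 ≡ 1 and 4551 ≡ 3 (mod 4), so (9/4551) = +(4551/9).
Reduce top mod 9: now compute (6/9).
Pull out 2: since 9 ≡ 1 (mod 8), (2/9) = +1.
Reciprocity: 3 ≡ 3 and 9 ≡ 1 (mod 4), so (3/9) = +(9/3).
Reduce top mod 3: now compute (0/3).
Top reduces to 0: gcd > 1, so the symbol is 0.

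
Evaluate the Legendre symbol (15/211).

-1

Reciprocity: 15 ≡ 3 and 211 ≡ 3 (mod 4), so (15/211) = −(211/15).
Reduce top mod 15: now compute (1/15).
Reached (1/15) = 1. Collecting the sign flips along the way, the symbol is -1.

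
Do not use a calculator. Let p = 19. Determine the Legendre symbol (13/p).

-1

Reciprocity: 13 ≡ 1 and 19 ≡ 3 (mod 4), so (13/19) = +(19/13).
Reduce top mod 13: now compute (6/13).
Pull out 2: since 13 ≡ 5 (mod 8), (2/13) = -1.
Reciprocity: 3 ≡ 3 and 13 ≡ 1 (mod 4), so (3/13) = +(13/3).
Reduce top mod 3: now compute (1/3).
Reached (1/3) = 1. Collecting the sign flips along the way, the symbol is -1.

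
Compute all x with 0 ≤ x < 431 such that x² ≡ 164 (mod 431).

Since 431 ≡ 3 (mod 4), a square root of 164 is 164^((431+1)/4) = 164^108 mod 431.
Repeated squaring: 164^2≡174, 164^4≡106, 164^8≡30, 164^16≡38, 164^32≡151, 164^64≡389 (mod 431).
164^108 = 164^(64+32+8+4) ≡ 223 (mod 431).
Check: 223² = 49729 ≡ 164 (mod 431). The two roots are 208 and 223.

208, 223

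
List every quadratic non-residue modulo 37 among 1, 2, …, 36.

2, 5, 6, 8, 13, 14, 15, 17, 18, 19, 20, 22, 23, 24, 29, 31, 32, 35

Square k = 1,…,18 (k and 37−k give the same square):
1²=1, 2²=4, 3²=9, 4²=16, 5²=25, 6²=36, 7²≡12, 8²≡27, 9²≡7, 10²≡26, 11²≡10, 12²≡33, 13²≡21, 14²≡11, 15²≡3, 16²≡34, 17²≡30, 18²≡28 (mod 37).
The residues are {1, 3, 4, 7, 9, 10, 11, 12, 16, 21, 25, 26, 27, 28, 30, 33, 34, 36}; the non-residues are the remaining 18 nonzero classes.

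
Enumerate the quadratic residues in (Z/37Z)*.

1 3 4 7 9 10 11 12 16 21 25 26 27 28 30 33 34 36

Square k = 1,…,18 (k and 37−k give the same square):
1²=1, 2²=4, 3²=9, 4²=16, 5²=25, 6²=36, 7²≡12, 8²≡27, 9²≡7, 10²≡26, 11²≡10, 12²≡33, 13²≡21, 14²≡11, 15²≡3, 16²≡34, 17²≡30, 18²≡28 (mod 37).
So the quadratic residues mod 37 are {1, 3, 4, 7, 9, 10, 11, 12, 16, 21, 25, 26, 27, 28, 30, 33, 34, 36}.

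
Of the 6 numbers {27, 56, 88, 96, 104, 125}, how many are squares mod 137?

(27/137) = -1 → non-residue.
(56/137) = +1 → QR.
(88/137) = +1 → QR.
(96/137) = -1 → non-residue.
(104/137) = -1 → non-residue.
(125/137) = -1 → non-residue.
Total quadratic residues among the 6: 2.

2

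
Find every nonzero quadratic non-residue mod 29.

Square k = 1,…,14 (k and 29−k give the same square):
1²=1, 2²=4, 3²=9, 4²=16, 5²=25, 6²≡7, 7²≡20, 8²≡6, 9²≡23, 10²≡13, 11²≡5, 12²≡28, 13²≡24, 14²≡22 (mod 29).
The residues are {1, 4, 5, 6, 7, 9, 13, 16, 20, 22, 23, 24, 25, 28}; the non-residues are the remaining 14 nonzero classes.

2, 3, 8, 10, 11, 12, 14, 15, 17, 18, 19, 21, 26, 27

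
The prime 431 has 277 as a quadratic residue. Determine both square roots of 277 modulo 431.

191, 240

Since 431 ≡ 3 (mod 4), a square root of 277 is 277^((431+1)/4) = 277^108 mod 431.
Repeated squaring: 277^2≡11, 277^4≡121, 277^8≡418, 277^16≡169, 277^32≡115, 277^64≡295 (mod 431).
277^108 = 277^(64+32+8+4) ≡ 240 (mod 431).
Check: 240² = 57600 ≡ 277 (mod 431). The two roots are 191 and 240.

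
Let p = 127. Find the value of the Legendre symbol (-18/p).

-1

First reduce: -18 ≡ 109 (mod 127).
Reciprocity: 109 ≡ 1 and 127 ≡ 3 (mod 4), so (109/127) = +(127/109).
Reduce top mod 109: now compute (18/109).
Pull out 2: since 109 ≡ 5 (mod 8), (2/109) = -1.
Reciprocity: 9 ≡ 1 and 109 ≡ 1 (mod 4), so (9/109) = +(109/9).
Reduce top mod 9: now compute (1/9).
Reached (1/9) = 1. Collecting the sign flips along the way, the symbol is -1.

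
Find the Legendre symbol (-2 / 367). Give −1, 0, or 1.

-1

First reduce: -2 ≡ 365 (mod 367).
Reciprocity: 365 ≡ 1 and 367 ≡ 3 (mod 4), so (365/367) = +(367/365).
Reduce top mod 365: now compute (2/365).
Pull out 2: since 365 ≡ 5 (mod 8), (2/365) = -1.
Reached (1/365) = 1. Collecting the sign flips along the way, the symbol is -1.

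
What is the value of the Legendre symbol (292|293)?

1

Pull out 2^2: since 293 ≡ 5 (mod 8), (2/293) = -1, so (2/293)^2 = +1.
Reciprocity: 73 ≡ 1 and 293 ≡ 1 (mod 4), so (73/293) = +(293/73).
Reduce top mod 73: now compute (1/73).
Reached (1/73) = 1. Collecting the sign flips along the way, the symbol is +1.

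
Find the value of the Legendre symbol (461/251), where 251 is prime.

First reduce: 461 ≡ 210 (mod 251).
Pull out 2: since 251 ≡ 3 (mod 8), (2/251) = -1.
Reciprocity: 105 ≡ 1 and 251 ≡ 3 (mod 4), so (105/251) = +(251/105).
Reduce top mod 105: now compute (41/105).
Reciprocity: 41 ≡ 1 and 105 ≡ 1 (mod 4), so (41/105) = +(105/41).
Reduce top mod 41: now compute (23/41).
Reciprocity: 23 ≡ 3 and 41 ≡ 1 (mod 4), so (23/41) = +(41/23).
Reduce top mod 23: now compute (18/23).
Pull out 2: since 23 ≡ 7 (mod 8), (2/23) = +1.
Reciprocity: 9 ≡ 1 and 23 ≡ 3 (mod 4), so (9/23) = +(23/9).
Reduce top mod 9: now compute (5/9).
Reciprocity: 5 ≡ 1 and 9 ≡ 1 (mod 4), so (5/9) = +(9/5).
Reduce top mod 5: now compute (4/5).
Pull out 2^2: since 5 ≡ 5 (mod 8), (2/5) = -1, so (2/5)^2 = +1.
Reached (1/5) = 1. Collecting the sign flips along the way, the symbol is -1.

-1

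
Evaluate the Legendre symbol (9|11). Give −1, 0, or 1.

1

Reciprocity: 9 ≡ 1 and 11 ≡ 3 (mod 4), so (9/11) = +(11/9).
Reduce top mod 9: now compute (2/9).
Pull out 2: since 9 ≡ 1 (mod 8), (2/9) = +1.
Reached (1/9) = 1. Collecting the sign flips along the way, the symbol is +1.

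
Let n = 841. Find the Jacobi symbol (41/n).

1

Reciprocity: 41 ≡ 1 and 841 ≡ 1 (mod 4), so (41/841) = +(841/41).
Reduce top mod 41: now compute (21/41).
Reciprocity: 21 ≡ 1 and 41 ≡ 1 (mod 4), so (21/41) = +(41/21).
Reduce top mod 21: now compute (20/21).
Pull out 2^2: since 21 ≡ 5 (mod 8), (2/21) = -1, so (2/21)^2 = +1.
Reciprocity: 5 ≡ 1 and 21 ≡ 1 (mod 4), so (5/21) = +(21/5).
Reduce top mod 5: now compute (1/5).
Reached (1/5) = 1. Collecting the sign flips along the way, the symbol is +1.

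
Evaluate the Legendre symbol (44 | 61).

Pull out 2^2: since 61 ≡ 5 (mod 8), (2/61) = -1, so (2/61)^2 = +1.
Reciprocity: 11 ≡ 3 and 61 ≡ 1 (mod 4), so (11/61) = +(61/11).
Reduce top mod 11: now compute (6/11).
Pull out 2: since 11 ≡ 3 (mod 8), (2/11) = -1.
Reciprocity: 3 ≡ 3 and 11 ≡ 3 (mod 4), so (3/11) = −(11/3).
Reduce top mod 3: now compute (2/3).
Pull out 2: since 3 ≡ 3 (mod 8), (2/3) = -1.
Reached (1/3) = 1. Collecting the sign flips along the way, the symbol is -1.

-1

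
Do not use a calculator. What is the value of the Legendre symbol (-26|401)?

First reduce: -26 ≡ 375 (mod 401).
Reciprocity: 375 ≡ 3 and 401 ≡ 1 (mod 4), so (375/401) = +(401/375).
Reduce top mod 375: now compute (26/375).
Pull out 2: since 375 ≡ 7 (mod 8), (2/375) = +1.
Reciprocity: 13 ≡ 1 and 375 ≡ 3 (mod 4), so (13/375) = +(375/13).
Reduce top mod 13: now compute (11/13).
Reciprocity: 11 ≡ 3 and 13 ≡ 1 (mod 4), so (11/13) = +(13/11).
Reduce top mod 11: now compute (2/11).
Pull out 2: since 11 ≡ 3 (mod 8), (2/11) = -1.
Reached (1/11) = 1. Collecting the sign flips along the way, the symbol is -1.

-1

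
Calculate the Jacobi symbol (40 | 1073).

Pull out 2^3: since 1073 ≡ 1 (mod 8), (2/1073) = +1, so (2/1073)^3 = +1.
Reciprocity: 5 ≡ 1 and 1073 ≡ 1 (mod 4), so (5/1073) = +(1073/5).
Reduce top mod 5: now compute (3/5).
Reciprocity: 3 ≡ 3 and 5 ≡ 1 (mod 4), so (3/5) = +(5/3).
Reduce top mod 3: now compute (2/3).
Pull out 2: since 3 ≡ 3 (mod 8), (2/3) = -1.
Reached (1/3) = 1. Collecting the sign flips along the way, the symbol is -1.

-1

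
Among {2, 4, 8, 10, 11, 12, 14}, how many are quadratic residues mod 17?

3

(2/17) = +1 → QR.
(4/17) = +1 → QR.
(8/17) = +1 → QR.
(10/17) = -1 → non-residue.
(11/17) = -1 → non-residue.
(12/17) = -1 → non-residue.
(14/17) = -1 → non-residue.
Total quadratic residues among the 7: 3.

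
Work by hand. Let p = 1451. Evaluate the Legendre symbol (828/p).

-1

Pull out 2^2: since 1451 ≡ 3 (mod 8), (2/1451) = -1, so (2/1451)^2 = +1.
Reciprocity: 207 ≡ 3 and 1451 ≡ 3 (mod 4), so (207/1451) = −(1451/207).
Reduce top mod 207: now compute (2/207).
Pull out 2: since 207 ≡ 7 (mod 8), (2/207) = +1.
Reached (1/207) = 1. Collecting the sign flips along the way, the symbol is -1.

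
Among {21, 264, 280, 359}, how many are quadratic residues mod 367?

1

(21/367) = -1 → non-residue.
(264/367) = +1 → QR.
(280/367) = -1 → non-residue.
(359/367) = -1 → non-residue.
Total quadratic residues among the 4: 1.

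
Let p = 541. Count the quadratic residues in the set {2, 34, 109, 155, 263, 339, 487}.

(2/541) = -1 → non-residue.
(34/541) = +1 → QR.
(109/541) = +1 → QR.
(155/541) = +1 → QR.
(263/541) = -1 → non-residue.
(339/541) = -1 → non-residue.
(487/541) = -1 → non-residue.
Total quadratic residues among the 7: 3.

3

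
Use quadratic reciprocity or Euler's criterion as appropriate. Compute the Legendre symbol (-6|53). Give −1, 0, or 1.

First reduce: -6 ≡ 47 (mod 53).
Reciprocity: 47 ≡ 3 and 53 ≡ 1 (mod 4), so (47/53) = +(53/47).
Reduce top mod 47: now compute (6/47).
Pull out 2: since 47 ≡ 7 (mod 8), (2/47) = +1.
Reciprocity: 3 ≡ 3 and 47 ≡ 3 (mod 4), so (3/47) = −(47/3).
Reduce top mod 3: now compute (2/3).
Pull out 2: since 3 ≡ 3 (mod 8), (2/3) = -1.
Reached (1/3) = 1. Collecting the sign flips along the way, the symbol is +1.

1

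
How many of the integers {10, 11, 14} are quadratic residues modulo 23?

(10/23) = -1 → non-residue.
(11/23) = -1 → non-residue.
(14/23) = -1 → non-residue.
Total quadratic residues among the 3: 0.

0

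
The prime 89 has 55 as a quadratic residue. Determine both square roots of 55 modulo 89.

12, 77

89 ≡ 1 (mod 4), so we find a root by search.
Trying successive values, 12² = 144 ≡ 55 (mod 89). The other root is 89 − 12 = 77.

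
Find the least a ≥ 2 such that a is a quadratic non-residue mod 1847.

(2/1847) = +1, so 2 is a residue.
(3/1847) = +1, so 3 is a residue.
(4/1847) = +1, so 4 is a residue.
(5/1847) = −1, so 5 is the smallest positive non-residue mod 1847.

5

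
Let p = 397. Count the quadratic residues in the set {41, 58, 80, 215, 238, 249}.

(41/397) = -1 → non-residue.
(58/397) = -1 → non-residue.
(80/397) = -1 → non-residue.
(215/397) = -1 → non-residue.
(238/397) = -1 → non-residue.
(249/397) = +1 → QR.
Total quadratic residues among the 6: 1.

1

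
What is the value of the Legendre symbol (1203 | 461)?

Euler's criterion: (1203/461) ≡ 281^230 (mod 461).
281^2 ≡ 130 (mod 461)
281^4 ≡ 304 (mod 461)
281^8 ≡ 216 (mod 461)
281^16 ≡ 95 (mod 461)
281^32 ≡ 266 (mod 461)
281^64 ≡ 223 (mod 461)
281^128 ≡ 402 (mod 461)
281^230 = 281^(128+64+32+4+2) ≡ 1 (mod 461).
Result is 1, so (1203/461) = 1.

1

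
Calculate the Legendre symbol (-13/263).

First reduce: -13 ≡ 250 (mod 263).
Pull out 2: since 263 ≡ 7 (mod 8), (2/263) = +1.
Reciprocity: 125 ≡ 1 and 263 ≡ 3 (mod 4), so (125/263) = +(263/125).
Reduce top mod 125: now compute (13/125).
Reciprocity: 13 ≡ 1 and 125 ≡ 1 (mod 4), so (13/125) = +(125/13).
Reduce top mod 13: now compute (8/13).
Pull out 2^3: since 13 ≡ 5 (mod 8), (2/13) = -1, so (2/13)^3 = -1.
Reached (1/13) = 1. Collecting the sign flips along the way, the symbol is -1.

-1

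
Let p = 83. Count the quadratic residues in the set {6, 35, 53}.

(6/83) = -1 → non-residue.
(35/83) = -1 → non-residue.
(53/83) = -1 → non-residue.
Total quadratic residues among the 3: 0.

0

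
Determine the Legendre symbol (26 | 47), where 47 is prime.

Pull out 2: since 47 ≡ 7 (mod 8), (2/47) = +1.
Reciprocity: 13 ≡ 1 and 47 ≡ 3 (mod 4), so (13/47) = +(47/13).
Reduce top mod 13: now compute (8/13).
Pull out 2^3: since 13 ≡ 5 (mod 8), (2/13) = -1, so (2/13)^3 = -1.
Reached (1/13) = 1. Collecting the sign flips along the way, the symbol is -1.

-1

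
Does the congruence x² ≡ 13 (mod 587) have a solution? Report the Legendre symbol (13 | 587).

Euler's criterion: (13/587) ≡ 13^293 (mod 587).
13^2 ≡ 169 (mod 587)
13^4 ≡ 385 (mod 587)
13^8 ≡ 301 (mod 587)
13^16 ≡ 203 (mod 587)
13^32 ≡ 119 (mod 587)
13^64 ≡ 73 (mod 587)
13^128 ≡ 46 (mod 587)
13^256 ≡ 355 (mod 587)
13^293 = 13^(256+32+4+1) ≡ 586 (mod 587).
Result is 586 ≡ −1, so (13/587) = −1.

-1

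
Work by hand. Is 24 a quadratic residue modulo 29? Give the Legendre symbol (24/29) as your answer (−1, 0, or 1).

Pull out 2^3: since 29 ≡ 5 (mod 8), (2/29) = -1, so (2/29)^3 = -1.
Reciprocity: 3 ≡ 3 and 29 ≡ 1 (mod 4), so (3/29) = +(29/3).
Reduce top mod 3: now compute (2/3).
Pull out 2: since 3 ≡ 3 (mod 8), (2/3) = -1.
Reached (1/3) = 1. Collecting the sign flips along the way, the symbol is +1.

1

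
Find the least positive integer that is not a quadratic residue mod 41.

(2/41) = +1, so 2 is a residue.
(3/41) = −1, so 3 is the smallest positive non-residue mod 41.

3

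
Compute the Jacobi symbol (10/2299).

-1

Pull out 2: since 2299 ≡ 3 (mod 8), (2/2299) = -1.
Reciprocity: 5 ≡ 1 and 2299 ≡ 3 (mod 4), so (5/2299) = +(2299/5).
Reduce top mod 5: now compute (4/5).
Pull out 2^2: since 5 ≡ 5 (mod 8), (2/5) = -1, so (2/5)^2 = +1.
Reached (1/5) = 1. Collecting the sign flips along the way, the symbol is -1.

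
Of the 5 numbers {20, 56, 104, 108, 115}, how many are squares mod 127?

(20/127) = -1 → non-residue.
(56/127) = -1 → non-residue.
(104/127) = +1 → QR.
(108/127) = -1 → non-residue.
(115/127) = +1 → QR.
Total quadratic residues among the 5: 2.

2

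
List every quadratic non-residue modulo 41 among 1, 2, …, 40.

3 6 7 11 12 13 14 15 17 19 22 24 26 27 28 29 30 34 35 38

Square k = 1,…,20 (k and 41−k give the same square):
1²=1, 2²=4, 3²=9, 4²=16, 5²=25, 6²=36, 7²≡8, 8²≡23, 9²≡40, 10²≡18, 11²≡39, 12²≡21, 13²≡5, 14²≡32, 15²≡20, 16²≡10, 17²≡2, 18²≡37, 19²≡33, 20²≡31 (mod 41).
The residues are {1, 2, 4, 5, 8, 9, 10, 16, 18, 20, 21, 23, 25, 31, 32, 33, 36, 37, 39, 40}; the non-residues are the remaining 20 nonzero classes.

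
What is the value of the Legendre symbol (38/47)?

-1

Euler's criterion: (38/47) ≡ 38^23 (mod 47).
38^2 ≡ 34 (mod 47)
38^4 ≡ 28 (mod 47)
38^8 ≡ 32 (mod 47)
38^16 ≡ 37 (mod 47)
38^23 = 38^(16+4+2+1) ≡ 46 (mod 47).
Result is 46 ≡ −1, so (38/47) = −1.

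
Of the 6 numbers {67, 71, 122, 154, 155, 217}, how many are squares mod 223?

(67/223) = -1 → non-residue.
(71/223) = -1 → non-residue.
(122/223) = -1 → non-residue.
(154/223) = -1 → non-residue.
(155/223) = -1 → non-residue.
(217/223) = +1 → QR.
Total quadratic residues among the 6: 1.

1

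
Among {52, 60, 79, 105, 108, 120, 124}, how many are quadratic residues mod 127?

(52/127) = +1 → QR.
(60/127) = +1 → QR.
(79/127) = +1 → QR.
(105/127) = -1 → non-residue.
(108/127) = -1 → non-residue.
(120/127) = +1 → QR.
(124/127) = +1 → QR.
Total quadratic residues among the 7: 5.

5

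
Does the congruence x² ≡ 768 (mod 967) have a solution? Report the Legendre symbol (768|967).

Euler's criterion: (768/967) ≡ 768^483 (mod 967).
768^2 ≡ 921 (mod 967)
768^4 ≡ 182 (mod 967)
768^8 ≡ 246 (mod 967)
768^16 ≡ 562 (mod 967)
768^32 ≡ 602 (mod 967)
768^64 ≡ 746 (mod 967)
768^128 ≡ 491 (mod 967)
768^256 ≡ 298 (mod 967)
768^483 = 768^(256+128+64+32+2+1) ≡ 966 (mod 967).
Result is 966 ≡ −1, so (768/967) = −1.

-1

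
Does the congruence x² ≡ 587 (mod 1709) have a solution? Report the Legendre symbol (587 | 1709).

Reciprocity: 587 ≡ 3 and 1709 ≡ 1 (mod 4), so (587/1709) = +(1709/587).
Reduce top mod 587: now compute (535/587).
Reciprocity: 535 ≡ 3 and 587 ≡ 3 (mod 4), so (535/587) = −(587/535).
Reduce top mod 535: now compute (52/535).
Pull out 2^2: since 535 ≡ 7 (mod 8), (2/535) = +1, so (2/535)^2 = +1.
Reciprocity: 13 ≡ 1 and 535 ≡ 3 (mod 4), so (13/535) = +(535/13).
Reduce top mod 13: now compute (2/13).
Pull out 2: since 13 ≡ 5 (mod 8), (2/13) = -1.
Reached (1/13) = 1. Collecting the sign flips along the way, the symbol is +1.

1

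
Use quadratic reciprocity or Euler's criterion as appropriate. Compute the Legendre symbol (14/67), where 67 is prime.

Pull out 2: since 67 ≡ 3 (mod 8), (2/67) = -1.
Reciprocity: 7 ≡ 3 and 67 ≡ 3 (mod 4), so (7/67) = −(67/7).
Reduce top mod 7: now compute (4/7).
Pull out 2^2: since 7 ≡ 7 (mod 8), (2/7) = +1, so (2/7)^2 = +1.
Reached (1/7) = 1. Collecting the sign flips along the way, the symbol is +1.

1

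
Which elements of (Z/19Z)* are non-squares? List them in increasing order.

2, 3, 8, 10, 12, 13, 14, 15, 18

Square k = 1,…,9 (k and 19−k give the same square):
1²=1, 2²=4, 3²=9, 4²=16, 5²≡6, 6²≡17, 7²≡11, 8²≡7, 9²≡5 (mod 19).
The residues are {1, 4, 5, 6, 7, 9, 11, 16, 17}; the non-residues are the remaining 9 nonzero classes.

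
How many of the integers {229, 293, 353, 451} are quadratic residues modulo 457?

2

(229/457) = +1 → QR.
(293/457) = -1 → non-residue.
(353/457) = -1 → non-residue.
(451/457) = +1 → QR.
Total quadratic residues among the 4: 2.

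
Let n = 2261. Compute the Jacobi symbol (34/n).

0

Pull out 2: since 2261 ≡ 5 (mod 8), (2/2261) = -1.
Reciprocity: 17 ≡ 1 and 2261 ≡ 1 (mod 4), so (17/2261) = +(2261/17).
Reduce top mod 17: now compute (0/17).
Top reduces to 0: gcd > 1, so the symbol is 0.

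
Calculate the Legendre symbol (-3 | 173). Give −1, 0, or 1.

-1

First reduce: -3 ≡ 170 (mod 173).
Pull out 2: since 173 ≡ 5 (mod 8), (2/173) = -1.
Reciprocity: 85 ≡ 1 and 173 ≡ 1 (mod 4), so (85/173) = +(173/85).
Reduce top mod 85: now compute (3/85).
Reciprocity: 3 ≡ 3 and 85 ≡ 1 (mod 4), so (3/85) = +(85/3).
Reduce top mod 3: now compute (1/3).
Reached (1/3) = 1. Collecting the sign flips along the way, the symbol is -1.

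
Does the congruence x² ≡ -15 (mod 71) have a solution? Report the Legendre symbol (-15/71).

-1

First reduce: -15 ≡ 56 (mod 71).
Pull out 2^3: since 71 ≡ 7 (mod 8), (2/71) = +1, so (2/71)^3 = +1.
Reciprocity: 7 ≡ 3 and 71 ≡ 3 (mod 4), so (7/71) = −(71/7).
Reduce top mod 7: now compute (1/7).
Reached (1/7) = 1. Collecting the sign flips along the way, the symbol is -1.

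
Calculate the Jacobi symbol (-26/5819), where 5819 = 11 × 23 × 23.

-1

First reduce: -26 ≡ 5793 (mod 5819).
Reciprocity: 5793 ≡ 1 and 5819 ≡ 3 (mod 4), so (5793/5819) = +(5819/5793).
Reduce top mod 5793: now compute (26/5793).
Pull out 2: since 5793 ≡ 1 (mod 8), (2/5793) = +1.
Reciprocity: 13 ≡ 1 and 5793 ≡ 1 (mod 4), so (13/5793) = +(5793/13).
Reduce top mod 13: now compute (8/13).
Pull out 2^3: since 13 ≡ 5 (mod 8), (2/13) = -1, so (2/13)^3 = -1.
Reached (1/13) = 1. Collecting the sign flips along the way, the symbol is -1.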